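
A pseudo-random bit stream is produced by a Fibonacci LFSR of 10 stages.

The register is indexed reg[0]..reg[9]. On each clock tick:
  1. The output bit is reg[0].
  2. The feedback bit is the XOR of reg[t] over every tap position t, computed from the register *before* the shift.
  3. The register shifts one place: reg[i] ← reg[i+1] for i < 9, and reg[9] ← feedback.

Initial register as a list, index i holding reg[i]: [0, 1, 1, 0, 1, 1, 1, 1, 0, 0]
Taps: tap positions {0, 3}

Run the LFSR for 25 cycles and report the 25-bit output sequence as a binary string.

0110111100000101110010101

k : reg_k → out_k, fb_k
0: 0110111100 → 0, fb=0
1: 1101111000 → 1, fb=0
2: 1011110000 → 1, fb=0
3: 0111100000 → 0, fb=1
4: 1111000001 → 1, fb=0
5: 1110000010 → 1, fb=1
6: 1100000101 → 1, fb=1
7: 1000001011 → 1, fb=1
8: 0000010111 → 0, fb=0
9: 0000101110 → 0, fb=0
10: 0001011100 → 0, fb=1
11: 0010111001 → 0, fb=0
12: 0101110010 → 0, fb=1
13: 1011100101 → 1, fb=0
14: 0111001010 → 0, fb=1
15: 1110010101 → 1, fb=1
16: 1100101011 → 1, fb=1
17: 1001010111 → 1, fb=0
18: 0010101110 → 0, fb=0
19: 0101011100 → 0, fb=1
20: 1010111001 → 1, fb=1
21: 0101110011 → 0, fb=1
22: 1011100111 → 1, fb=0
23: 0111001110 → 0, fb=1
24: 1110011101 → 1, fb=1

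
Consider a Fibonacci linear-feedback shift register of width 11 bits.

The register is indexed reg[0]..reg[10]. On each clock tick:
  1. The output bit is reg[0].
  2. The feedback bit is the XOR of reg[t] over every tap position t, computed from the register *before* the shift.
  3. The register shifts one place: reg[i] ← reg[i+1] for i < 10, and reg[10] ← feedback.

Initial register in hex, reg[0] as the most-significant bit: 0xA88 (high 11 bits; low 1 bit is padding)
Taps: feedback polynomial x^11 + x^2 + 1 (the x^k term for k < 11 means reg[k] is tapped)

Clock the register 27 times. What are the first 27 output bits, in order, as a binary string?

101010001000000101010000100

k : reg_k → out_k, fb_k
0: 10101000100 → 1, fb=0
1: 01010001000 → 0, fb=0
2: 10100010000 → 1, fb=0
3: 01000100000 → 0, fb=0
4: 10001000000 → 1, fb=1
5: 00010000001 → 0, fb=0
6: 00100000010 → 0, fb=1
7: 01000000101 → 0, fb=0
8: 10000001010 → 1, fb=1
9: 00000010101 → 0, fb=0
10: 00000101010 → 0, fb=0
11: 00001010100 → 0, fb=0
12: 00010101000 → 0, fb=0
13: 00101010000 → 0, fb=1
14: 01010100001 → 0, fb=0
15: 10101000010 → 1, fb=0
16: 01010000100 → 0, fb=0
17: 10100001000 → 1, fb=0
18: 01000010000 → 0, fb=0
19: 10000100000 → 1, fb=1
20: 00001000001 → 0, fb=0
21: 00010000010 → 0, fb=0
22: 00100000100 → 0, fb=1
23: 01000001001 → 0, fb=0
24: 10000010010 → 1, fb=1
25: 00000100101 → 0, fb=0
26: 00001001010 → 0, fb=0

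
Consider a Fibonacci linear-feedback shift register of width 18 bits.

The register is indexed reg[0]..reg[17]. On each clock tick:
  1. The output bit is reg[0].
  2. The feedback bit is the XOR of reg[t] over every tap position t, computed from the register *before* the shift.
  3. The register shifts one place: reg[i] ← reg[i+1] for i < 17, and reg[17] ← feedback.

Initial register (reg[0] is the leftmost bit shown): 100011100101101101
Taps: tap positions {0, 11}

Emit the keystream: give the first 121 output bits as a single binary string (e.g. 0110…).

1000111001011011010101010011110010101100000101110000010100001111110111101111111000001011101010001101001101001100101011011

tick  register→output (feedback)
  0  100011100101101101→1 (0)
  1  000111001011011010→0 (1)
  2  001110010110110101→0 (0)
  3  011100101101101010→0 (1)
  4  111001011011010101→1 (0)
  5  110010110110101010→1 (1)
  6  100101101101010101→1 (0)
  7  001011011010101010→0 (0)
  8  010110110101010100→0 (1)
  9  101101101010101001→1 (1)
 10  011011010101010011→0 (1)
 11  110110101010100111→1 (1)
 12  101101010101001111→1 (0)
 13  011010101010011110→0 (0)
 14  110101010100111100→1 (1)
 15  101010101001111001→1 (0)
 16  010101010011110010→0 (1)
 17  101010100111100101→1 (0)
 18  010101001111001010→0 (1)
 19  101010011110010101→1 (1)
 20  010100111100101011→0 (0)
 21  101001111001010110→1 (0)
 22  010011110010101100→0 (0)
 23  100111100101011000→1 (0)
 24  001111001010110000→0 (0)
 25  011110010101100000→0 (1)
 26  111100101011000001→1 (0)
 27  111001010110000010→1 (1)
 28  110010101100000101→1 (1)
 29  100101011000001011→1 (1)
 30  001010110000010111→0 (0)
 31  010101100000101110→0 (0)
 32  101011000001011100→1 (0)
 33  010110000010111000→0 (0)
 34  101100000101110000→1 (0)
 35  011000001011100000→0 (1)
 36  110000010111000001→1 (0)
 37  100000101110000010→1 (1)
 38  000001011100000101→0 (0)
 39  000010111000001010→0 (0)
 40  000101110000010100→0 (0)
 41  001011100000101000→0 (0)
 42  010111000001010000→0 (1)
 43  101110000010100001→1 (1)
 44  011100000101000011→0 (1)
 45  111000001010000111→1 (1)
 46  110000010100001111→1 (1)
 47  100000101000011111→1 (1)
 48  000001010000111111→0 (0)
 49  000010100001111110→0 (1)
 50  000101000011111101→0 (1)
 51  001010000111111011→0 (1)
 52  010100001111110111→0 (1)
 53  101000011111101111→1 (0)
 54  010000111111011110→0 (1)
 55  100001111110111101→1 (1)
 56  000011111101111011→0 (1)
 57  000111111011110111→0 (1)
 58  001111110111101111→0 (1)
 59  011111101111011111→0 (1)
 60  111111011110111111→1 (1)
 61  111110111101111111→1 (0)
 62  111101111011111110→1 (0)
 63  111011110111111100→1 (0)
 64  110111101111111000→1 (0)
 65  101111011111110000→1 (0)
 66  011110111111100000→0 (1)
 67  111101111111000001→1 (0)
 68  111011111110000010→1 (1)
 69  110111111100000101→1 (1)
 70  101111111000001011→1 (1)
 71  011111110000010111→0 (0)
 72  111111100000101110→1 (1)
 73  111111000001011101→1 (0)
 74  111110000010111010→1 (1)
 75  111100000101110101→1 (0)
 76  111000001011101010→1 (0)
 77  110000010111010100→1 (0)
 78  100000101110101000→1 (1)
 79  000001011101010001→0 (1)
 80  000010111010100011→0 (0)
 81  000101110101000110→0 (1)
 82  001011101010001101→0 (0)
 83  010111010100011010→0 (0)
 84  101110101000110100→1 (1)
 85  011101010001101001→0 (1)
 86  111010100011010011→1 (0)
 87  110101000110100110→1 (1)
 88  101010001101001101→1 (0)
 89  010100011010011010→0 (0)
 90  101000110100110100→1 (1)
 91  010001101001101001→0 (1)
 92  100011010011010011→1 (0)
 93  000110100110100110→0 (0)
 94  001101001101001100→0 (1)
 95  011010011010011001→0 (0)
 96  110100110100110010→1 (1)
 97  101001101001100101→1 (0)
 98  010011010011001010→0 (1)
 99  100110100110010101→1 (1)
100  001101001100101011→0 (0)
101  011010011001010110→0 (1)
102  110100110010101101→1 (1)
103  101001100101011011→1 (0)
104  010011001010110110→0 (0)
105  100110010101101100→1 (0)
106  001100101011011000→0 (1)
107  011001010110110001→0 (0)
108  110010101101100010→1 (0)
109  100101011011000100→1 (0)
110  001010110110001000→0 (0)
111  010101101100010000→0 (0)
112  101011011000100000→1 (1)
113  010110110001000001→0 (1)
114  101101100010000011→1 (1)
115  011011000100000111→0 (0)
116  110110001000001110→1 (1)
117  101100010000011101→1 (1)
118  011000100000111011→0 (0)
119  110001000001110110→1 (0)
120  100010000011101100→1 (0)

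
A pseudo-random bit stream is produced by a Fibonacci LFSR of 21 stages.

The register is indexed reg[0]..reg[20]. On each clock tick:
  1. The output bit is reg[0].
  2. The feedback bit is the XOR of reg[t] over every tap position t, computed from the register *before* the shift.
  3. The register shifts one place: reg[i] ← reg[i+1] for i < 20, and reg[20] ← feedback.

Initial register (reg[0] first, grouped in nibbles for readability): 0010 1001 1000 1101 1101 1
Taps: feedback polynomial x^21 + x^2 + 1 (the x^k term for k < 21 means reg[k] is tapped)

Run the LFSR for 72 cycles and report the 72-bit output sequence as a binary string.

step | reg (before) | out | fb
   0 | 001010011000110111011 | 0 | 1
   1 | 010100110001101110111 | 0 | 0
   2 | 101001100011011101110 | 1 | 0
   3 | 010011000110111011100 | 0 | 0
   4 | 100110001101110111000 | 1 | 1
   5 | 001100011011101110001 | 0 | 1
   6 | 011000110111011100011 | 0 | 1
   7 | 110001101110111000111 | 1 | 1
   8 | 100011011101110001111 | 1 | 1
   9 | 000110111011100011111 | 0 | 0
  10 | 001101110111000111110 | 0 | 1
  11 | 011011101110001111101 | 0 | 1
  12 | 110111011100011111011 | 1 | 1
  13 | 101110111000111110111 | 1 | 0
  14 | 011101110001111101110 | 0 | 1
  15 | 111011100011111011101 | 1 | 0
  16 | 110111000111110111010 | 1 | 1
  17 | 101110001111101110101 | 1 | 0
  18 | 011100011111011101010 | 0 | 1
  19 | 111000111110111010101 | 1 | 0
  20 | 110001111101110101010 | 1 | 1
  21 | 100011111011101010101 | 1 | 1
  22 | 000111110111010101011 | 0 | 0
  23 | 001111101110101010110 | 0 | 1
  24 | 011111011101010101101 | 0 | 1
  25 | 111110111010101011011 | 1 | 0
  26 | 111101110101010110110 | 1 | 0
  27 | 111011101010101101100 | 1 | 0
  28 | 110111010101011011000 | 1 | 1
  29 | 101110101010110110001 | 1 | 0
  30 | 011101010101101100010 | 0 | 1
  31 | 111010101011011000101 | 1 | 0
  32 | 110101010110110001010 | 1 | 1
  33 | 101010101101100010101 | 1 | 0
  34 | 010101011011000101010 | 0 | 0
  35 | 101010110110001010100 | 1 | 0
  36 | 010101101100010101000 | 0 | 0
  37 | 101011011000101010000 | 1 | 0
  38 | 010110110001010100000 | 0 | 0
  39 | 101101100010101000000 | 1 | 0
  40 | 011011000101010000000 | 0 | 1
  41 | 110110001010100000001 | 1 | 1
  42 | 101100010101000000011 | 1 | 0
  43 | 011000101010000000110 | 0 | 1
  44 | 110001010100000001101 | 1 | 1
  45 | 100010101000000011011 | 1 | 1
  46 | 000101010000000110111 | 0 | 0
  47 | 001010100000001101110 | 0 | 1
  48 | 010101000000011011101 | 0 | 0
  49 | 101010000000110111010 | 1 | 0
  50 | 010100000001101110100 | 0 | 0
  51 | 101000000011011101000 | 1 | 0
  52 | 010000000110111010000 | 0 | 0
  53 | 100000001101110100000 | 1 | 1
  54 | 000000011011101000001 | 0 | 0
  55 | 000000110111010000010 | 0 | 0
  56 | 000001101110100000100 | 0 | 0
  57 | 000011011101000001000 | 0 | 0
  58 | 000110111010000010000 | 0 | 0
  59 | 001101110100000100000 | 0 | 1
  60 | 011011101000001000001 | 0 | 1
  61 | 110111010000010000011 | 1 | 1
  62 | 101110100000100000111 | 1 | 0
  63 | 011101000001000001110 | 0 | 1
  64 | 111010000010000011101 | 1 | 0
  65 | 110100000100000111010 | 1 | 1
  66 | 101000001000001110101 | 1 | 0
  67 | 010000010000011101010 | 0 | 0
  68 | 100000100000111010100 | 1 | 1
  69 | 000001000001110101001 | 0 | 0
  70 | 000010000011101010010 | 0 | 0
  71 | 000100000111010100100 | 0 | 0

001010011000110111011100011111011101010101101100010101000000011011101000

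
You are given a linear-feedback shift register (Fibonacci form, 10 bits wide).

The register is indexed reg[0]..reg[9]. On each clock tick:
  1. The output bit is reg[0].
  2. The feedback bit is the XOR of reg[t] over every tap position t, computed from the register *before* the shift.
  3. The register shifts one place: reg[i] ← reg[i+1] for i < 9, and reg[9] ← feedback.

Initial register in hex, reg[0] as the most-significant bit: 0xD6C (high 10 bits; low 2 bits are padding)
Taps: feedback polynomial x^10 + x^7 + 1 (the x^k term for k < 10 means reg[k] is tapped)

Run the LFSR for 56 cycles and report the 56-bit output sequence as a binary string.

k : reg_k → out_k, fb_k
0: 1101011011 → 1, fb=1
1: 1010110111 → 1, fb=0
2: 0101101110 → 0, fb=1
3: 1011011101 → 1, fb=0
4: 0110111010 → 0, fb=0
5: 1101110100 → 1, fb=0
6: 1011101000 → 1, fb=1
7: 0111010001 → 0, fb=0
8: 1110100010 → 1, fb=1
9: 1101000101 → 1, fb=0
10: 1010001010 → 1, fb=1
11: 0100010101 → 0, fb=1
12: 1000101011 → 1, fb=1
13: 0001010111 → 0, fb=1
14: 0010101111 → 0, fb=1
15: 0101011111 → 0, fb=1
16: 1010111111 → 1, fb=0
17: 0101111110 → 0, fb=1
18: 1011111101 → 1, fb=0
19: 0111111010 → 0, fb=0
20: 1111110100 → 1, fb=0
21: 1111101000 → 1, fb=1
22: 1111010001 → 1, fb=1
23: 1110100011 → 1, fb=1
24: 1101000111 → 1, fb=0
25: 1010001110 → 1, fb=0
26: 0100011100 → 0, fb=1
27: 1000111001 → 1, fb=1
28: 0001110011 → 0, fb=0
29: 0011100110 → 0, fb=1
30: 0111001101 → 0, fb=1
31: 1110011011 → 1, fb=1
32: 1100110111 → 1, fb=0
33: 1001101110 → 1, fb=0
34: 0011011100 → 0, fb=1
35: 0110111001 → 0, fb=0
36: 1101110010 → 1, fb=1
37: 1011100101 → 1, fb=0
38: 0111001010 → 0, fb=0
39: 1110010100 → 1, fb=0
40: 1100101000 → 1, fb=1
41: 1001010001 → 1, fb=1
42: 0010100011 → 0, fb=0
43: 0101000110 → 0, fb=1
44: 1010001101 → 1, fb=0
45: 0100011010 → 0, fb=0
46: 1000110100 → 1, fb=0
47: 0001101000 → 0, fb=0
48: 0011010000 → 0, fb=0
49: 0110100000 → 0, fb=0
50: 1101000000 → 1, fb=1
51: 1010000001 → 1, fb=1
52: 0100000011 → 0, fb=0
53: 1000000110 → 1, fb=0
54: 0000001100 → 0, fb=1
55: 0000011001 → 0, fb=0

11010110111010001010111111010001110011011100101000110100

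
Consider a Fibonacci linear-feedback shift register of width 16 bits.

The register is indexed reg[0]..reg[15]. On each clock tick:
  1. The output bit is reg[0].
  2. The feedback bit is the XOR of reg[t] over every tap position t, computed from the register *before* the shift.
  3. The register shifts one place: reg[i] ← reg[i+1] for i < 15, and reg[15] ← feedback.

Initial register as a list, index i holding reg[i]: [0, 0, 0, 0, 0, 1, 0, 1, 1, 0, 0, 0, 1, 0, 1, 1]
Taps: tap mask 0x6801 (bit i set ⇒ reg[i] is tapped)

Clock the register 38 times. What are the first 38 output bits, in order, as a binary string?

00000101100010111101010010011010111001

step | reg (before) | out | fb
   0 | 0000010110001011 | 0 | 1
   1 | 0000101100010111 | 0 | 1
   2 | 0001011000101111 | 0 | 0
   3 | 0010110001011110 | 0 | 1
   4 | 0101100010111101 | 0 | 0
   5 | 1011000101111010 | 1 | 1
   6 | 0110001011110101 | 0 | 0
   7 | 1100010111101010 | 1 | 0
   8 | 1000101111010100 | 1 | 1
   9 | 0001011110101001 | 0 | 0
  10 | 0010111101010010 | 0 | 0
  11 | 0101111010100100 | 0 | 1
  12 | 1011110101001001 | 1 | 1
  13 | 0111101010010011 | 0 | 0
  14 | 1111010100100110 | 1 | 1
  15 | 1110101001001101 | 1 | 0
  16 | 1101010010011010 | 1 | 1
  17 | 1010100100110101 | 1 | 1
  18 | 0101001001101011 | 0 | 1
  19 | 1010010011010111 | 1 | 0
  20 | 0100100110101110 | 0 | 0
  21 | 1001001101011100 | 1 | 1
  22 | 0010011010111001 | 0 | 1
  23 | 0100110101110011 | 0 | 0
  24 | 1001101011100110 | 1 | 1
  25 | 0011010111001101 | 0 | 1
  26 | 0110101110011011 | 0 | 0
  27 | 1101011100110110 | 1 | 0
  28 | 1010111001101100 | 1 | 0
  29 | 0101110011011000 | 0 | 1
  30 | 1011100110110001 | 1 | 0
  31 | 0111001101100010 | 0 | 1
  32 | 1110011011000101 | 1 | 0
  33 | 1100110110001010 | 1 | 0
  34 | 1001101100010100 | 1 | 1
  35 | 0011011000101001 | 0 | 0
  36 | 0110110001010010 | 0 | 0
  37 | 1101100010100100 | 1 | 0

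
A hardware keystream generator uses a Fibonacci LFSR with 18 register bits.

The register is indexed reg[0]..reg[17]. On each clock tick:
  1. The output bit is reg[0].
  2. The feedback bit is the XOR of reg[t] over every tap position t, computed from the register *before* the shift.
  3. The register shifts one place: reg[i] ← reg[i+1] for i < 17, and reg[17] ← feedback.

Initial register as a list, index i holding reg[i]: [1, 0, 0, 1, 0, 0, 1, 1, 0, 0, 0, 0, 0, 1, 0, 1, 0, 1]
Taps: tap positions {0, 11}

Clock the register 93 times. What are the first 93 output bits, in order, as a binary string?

100100110000010101101110000111010110000101000101110100111111011010011001110011100011101000000

tick  register→output (feedback)
  0  100100110000010101→1 (1)
  1  001001100000101011→0 (0)
  2  010011000001010110→0 (1)
  3  100110000010101101→1 (1)
  4  001100000101011011→0 (1)
  5  011000001010110111→0 (0)
  6  110000010101101110→1 (0)
  7  100000101011011100→1 (0)
  8  000001010110111000→0 (0)
  9  000010101101110000→0 (1)
 10  000101011011100001→0 (1)
 11  001010110111000011→0 (1)
 12  010101101110000111→0 (0)
 13  101011011100001110→1 (1)
 14  010110111000011101→0 (0)
 15  101101110000111010→1 (1)
 16  011011100001110101→0 (1)
 17  110111000011101011→1 (0)
 18  101110000111010110→1 (0)
 19  011100001110101100→0 (0)
 20  111000011101011000→1 (0)
 21  110000111010110000→1 (1)
 22  100001110101100001→1 (0)
 23  000011101011000010→0 (1)
 24  000111010110000101→0 (0)
 25  001110101100001010→0 (0)
 26  011101011000010100→0 (0)
 27  111010110000101000→1 (1)
 28  110101100001010001→1 (0)
 29  101011000010100010→1 (1)
 30  010110000101000101→0 (1)
 31  101100001010001011→1 (1)
 32  011000010100010111→0 (0)
 33  110000101000101110→1 (1)
 34  100001010001011101→1 (0)
 35  000010100010111010→0 (0)
 36  000101000101110100→0 (1)
 37  001010001011101001→0 (1)
 38  010100010111010011→0 (1)
 39  101000101110100111→1 (1)
 40  010001011101001111→0 (1)
 41  100010111010011111→1 (1)
 42  000101110100111111→0 (0)
 43  001011101001111110→0 (1)
 44  010111010011111101→0 (1)
 45  101110100111111011→1 (0)
 46  011101001111110110→0 (1)
 47  111010011111101101→1 (0)
 48  110100111111011010→1 (0)
 49  101001111110110100→1 (1)
 50  010011111101101001→0 (1)
 51  100111111011010011→1 (0)
 52  001111110110100110→0 (0)
 53  011111101101001100→0 (1)
 54  111111011010011001→1 (1)
 55  111110110100110011→1 (1)
 56  111101101001100111→1 (0)
 57  111011010011001110→1 (0)
 58  110110100110011100→1 (1)
 59  101101001100111001→1 (1)
 60  011010011001110011→0 (1)
 61  110100110011100111→1 (0)
 62  101001100111001110→1 (0)
 63  010011001110011100→0 (0)
 64  100110011100111000→1 (1)
 65  001100111001110001→0 (1)
 66  011001110011100011→0 (1)
 67  110011100111000111→1 (0)
 68  100111001110001110→1 (1)
 69  001110011100011101→0 (0)
 70  011100111000111010→0 (0)
 71  111001110001110100→1 (0)
 72  110011100011101000→1 (0)
 73  100111000111010000→1 (0)
 74  001110001110100000→0 (0)
 75  011100011101000000→0 (1)
 76  111000111010000001→1 (1)
 77  110001110100000011→1 (1)
 78  100011101000000111→1 (1)
 79  000111010000001111→0 (0)
 80  001110100000011110→0 (0)
 81  011101000000111100→0 (0)
 82  111010000001111000→1 (0)
 83  110100000011110000→1 (0)
 84  101000000111100000→1 (0)
 85  010000001111000000→0 (1)
 86  100000011110000001→1 (1)
 87  000000111100000011→0 (0)
 88  000001111000000110→0 (0)
 89  000011110000001100→0 (0)
 90  000111100000011000→0 (0)
 91  001111000000110000→0 (0)
 92  011110000001100000→0 (1)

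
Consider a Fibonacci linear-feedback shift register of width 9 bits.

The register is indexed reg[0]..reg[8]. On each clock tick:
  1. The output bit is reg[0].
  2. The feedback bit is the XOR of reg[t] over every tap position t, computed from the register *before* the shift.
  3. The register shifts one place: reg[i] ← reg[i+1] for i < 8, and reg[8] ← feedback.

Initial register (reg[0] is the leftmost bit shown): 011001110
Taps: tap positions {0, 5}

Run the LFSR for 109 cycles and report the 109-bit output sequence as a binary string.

k : reg_k → out_k, fb_k
0: 011001110 → 0, fb=1
1: 110011101 → 1, fb=0
2: 100111010 → 1, fb=0
3: 001110100 → 0, fb=0
4: 011101000 → 0, fb=1
5: 111010001 → 1, fb=1
6: 110100011 → 1, fb=1
7: 101000111 → 1, fb=1
8: 010001111 → 0, fb=1
9: 100011111 → 1, fb=0
10: 000111110 → 0, fb=1
11: 001111101 → 0, fb=1
12: 011111011 → 0, fb=1
13: 111110111 → 1, fb=1
14: 111101111 → 1, fb=0
15: 111011110 → 1, fb=0
16: 110111100 → 1, fb=0
17: 101111000 → 1, fb=0
18: 011110000 → 0, fb=0
19: 111100000 → 1, fb=1
20: 111000001 → 1, fb=1
21: 110000011 → 1, fb=1
22: 100000111 → 1, fb=1
23: 000001111 → 0, fb=1
24: 000011111 → 0, fb=1
25: 000111111 → 0, fb=1
26: 001111111 → 0, fb=1
27: 011111111 → 0, fb=1
28: 111111111 → 1, fb=0
29: 111111110 → 1, fb=0
30: 111111100 → 1, fb=0
31: 111111000 → 1, fb=0
32: 111110000 → 1, fb=1
33: 111100001 → 1, fb=1
34: 111000011 → 1, fb=1
35: 110000111 → 1, fb=1
36: 100001111 → 1, fb=0
37: 000011110 → 0, fb=1
38: 000111101 → 0, fb=1
39: 001111011 → 0, fb=1
40: 011110111 → 0, fb=0
41: 111101110 → 1, fb=0
42: 111011100 → 1, fb=0
43: 110111000 → 1, fb=0
44: 101110000 → 1, fb=1
45: 011100001 → 0, fb=0
46: 111000010 → 1, fb=1
47: 110000101 → 1, fb=1
48: 100001011 → 1, fb=0
49: 000010110 → 0, fb=0
50: 000101100 → 0, fb=1
51: 001011001 → 0, fb=1
52: 010110011 → 0, fb=0
53: 101100110 → 1, fb=1
54: 011001101 → 0, fb=1
55: 110011011 → 1, fb=0
56: 100110110 → 1, fb=1
57: 001101101 → 0, fb=1
58: 011011011 → 0, fb=1
59: 110110111 → 1, fb=1
60: 101101111 → 1, fb=0
61: 011011110 → 0, fb=1
62: 110111101 → 1, fb=0
63: 101111010 → 1, fb=0
64: 011110100 → 0, fb=0
65: 111101000 → 1, fb=0
66: 111010000 → 1, fb=1
67: 110100001 → 1, fb=1
68: 101000011 → 1, fb=1
69: 010000111 → 0, fb=0
70: 100001110 → 1, fb=0
71: 000011100 → 0, fb=1
72: 000111001 → 0, fb=1
73: 001110011 → 0, fb=0
74: 011100110 → 0, fb=0
75: 111001100 → 1, fb=0
76: 110011000 → 1, fb=0
77: 100110000 → 1, fb=1
78: 001100001 → 0, fb=0
79: 011000010 → 0, fb=0
80: 110000100 → 1, fb=1
81: 100001001 → 1, fb=0
82: 000010010 → 0, fb=0
83: 000100100 → 0, fb=0
84: 001001000 → 0, fb=1
85: 010010001 → 0, fb=0
86: 100100010 → 1, fb=1
87: 001000101 → 0, fb=0
88: 010001010 → 0, fb=1
89: 100010101 → 1, fb=1
90: 000101011 → 0, fb=1
91: 001010111 → 0, fb=0
92: 010101110 → 0, fb=1
93: 101011101 → 1, fb=0
94: 010111010 → 0, fb=1
95: 101110101 → 1, fb=1
96: 011101011 → 0, fb=1
97: 111010111 → 1, fb=1
98: 110101111 → 1, fb=0
99: 101011110 → 1, fb=0
100: 010111100 → 0, fb=1
101: 101111001 → 1, fb=0
102: 011110010 → 0, fb=0
103: 111100100 → 1, fb=1
104: 111001001 → 1, fb=0
105: 110010010 → 1, fb=1
106: 100100101 → 1, fb=1
107: 001001011 → 0, fb=1
108: 010010111 → 0, fb=0

0110011101000111110111100000111111111000011110111000010110011011011110100001110011000010010001010111010111100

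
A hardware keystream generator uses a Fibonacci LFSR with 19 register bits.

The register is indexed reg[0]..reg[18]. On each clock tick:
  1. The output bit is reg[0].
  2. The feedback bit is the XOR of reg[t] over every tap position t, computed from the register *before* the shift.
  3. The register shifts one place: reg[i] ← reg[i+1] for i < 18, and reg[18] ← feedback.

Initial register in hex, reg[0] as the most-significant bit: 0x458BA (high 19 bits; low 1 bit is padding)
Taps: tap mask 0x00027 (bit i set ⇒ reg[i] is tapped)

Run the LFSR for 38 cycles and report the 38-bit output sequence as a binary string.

01000101100010111010110100111000111111

step | reg (before) | out | fb
   0 | 0100010110001011101 | 0 | 0
   1 | 1000101100010111010 | 1 | 1
   2 | 0001011000101110101 | 0 | 1
   3 | 0010110001011101011 | 0 | 0
   4 | 0101100010111010110 | 0 | 1
   5 | 1011000101110101101 | 1 | 0
   6 | 0110001011101011010 | 0 | 0
   7 | 1100010111010110100 | 1 | 1
   8 | 1000101110101101001 | 1 | 1
   9 | 0001011101011010011 | 0 | 1
  10 | 0010111010110100111 | 0 | 0
  11 | 0101110101101001110 | 0 | 0
  12 | 1011101011010011100 | 1 | 0
  13 | 0111010110100111000 | 0 | 1
  14 | 1110101101001110001 | 1 | 1
  15 | 1101011010011100011 | 1 | 1
  16 | 1010110100111000111 | 1 | 1
  17 | 0101101001110001111 | 0 | 1
  18 | 1011010011100011111 | 1 | 1
  19 | 0110100111000111111 | 0 | 0
  20 | 1101001110001111110 | 1 | 0
  21 | 1010011100011111100 | 1 | 1
  22 | 0100111000111111001 | 0 | 0
  23 | 1001110001111110010 | 1 | 0
  24 | 0011100011111100100 | 0 | 1
  25 | 0111000111111001001 | 0 | 0
  26 | 1110001111110010010 | 1 | 1
  27 | 1100011111100100101 | 1 | 1
  28 | 1000111111001001011 | 1 | 0
  29 | 0001111110010010110 | 0 | 1
  30 | 0011111100100101101 | 0 | 0
  31 | 0111111001001011010 | 0 | 1
  32 | 1111110010010110101 | 1 | 0
  33 | 1111100100101101010 | 1 | 1
  34 | 1111001001011010101 | 1 | 1
  35 | 1110010010110101011 | 1 | 0
  36 | 1100100101101010110 | 1 | 0
  37 | 1001001011010101100 | 1 | 1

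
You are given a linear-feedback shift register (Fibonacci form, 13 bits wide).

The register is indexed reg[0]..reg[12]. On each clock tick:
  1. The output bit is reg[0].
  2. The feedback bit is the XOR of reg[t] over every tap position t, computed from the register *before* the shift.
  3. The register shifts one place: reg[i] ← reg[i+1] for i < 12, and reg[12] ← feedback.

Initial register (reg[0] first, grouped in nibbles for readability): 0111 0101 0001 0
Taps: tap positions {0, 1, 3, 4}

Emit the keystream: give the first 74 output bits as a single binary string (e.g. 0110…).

k : reg_k → out_k, fb_k
0: 0111010100010 → 0, fb=0
1: 1110101000100 → 1, fb=1
2: 1101010001001 → 1, fb=1
3: 1010100010011 → 1, fb=0
4: 0101000100110 → 0, fb=0
5: 1010001001100 → 1, fb=1
6: 0100010011001 → 0, fb=1
7: 1000100110011 → 1, fb=0
8: 0001001100110 → 0, fb=1
9: 0010011001101 → 0, fb=0
10: 0100110011010 → 0, fb=0
11: 1001100110100 → 1, fb=1
12: 0011001101001 → 0, fb=1
13: 0110011010011 → 0, fb=1
14: 1100110100111 → 1, fb=1
15: 1001101001111 → 1, fb=1
16: 0011010011111 → 0, fb=1
17: 0110100111111 → 0, fb=0
18: 1101001111110 → 1, fb=1
19: 1010011111101 → 1, fb=1
20: 0100111111011 → 0, fb=0
21: 1001111110110 → 1, fb=1
22: 0011111101101 → 0, fb=0
23: 0111111011010 → 0, fb=1
24: 1111110110101 → 1, fb=0
25: 1111101101010 → 1, fb=0
26: 1111011010100 → 1, fb=1
27: 1110110101001 → 1, fb=1
28: 1101101010011 → 1, fb=0
29: 1011010100110 → 1, fb=0
30: 0110101001100 → 0, fb=0
31: 1101010011000 → 1, fb=1
32: 1010100110001 → 1, fb=0
33: 0101001100010 → 0, fb=0
34: 1010011000100 → 1, fb=1
35: 0100110001001 → 0, fb=0
36: 1001100010010 → 1, fb=1
37: 0011000100101 → 0, fb=1
38: 0110001001011 → 0, fb=1
39: 1100010010111 → 1, fb=0
40: 1000100101110 → 1, fb=0
41: 0001001011100 → 0, fb=1
42: 0010010111001 → 0, fb=0
43: 0100101110010 → 0, fb=0
44: 1001011100100 → 1, fb=0
45: 0010111001000 → 0, fb=1
46: 0101110010001 → 0, fb=1
47: 1011100100011 → 1, fb=1
48: 0111001000111 → 0, fb=0
49: 1110010001110 → 1, fb=0
50: 1100100011100 → 1, fb=1
51: 1001000111001 → 1, fb=0
52: 0010001110010 → 0, fb=0
53: 0100011100100 → 0, fb=1
54: 1000111001001 → 1, fb=0
55: 0001110010010 → 0, fb=0
56: 0011100100100 → 0, fb=0
57: 0111001001000 → 0, fb=0
58: 1110010010000 → 1, fb=0
59: 1100100100000 → 1, fb=1
60: 1001001000001 → 1, fb=0
61: 0010010000010 → 0, fb=0
62: 0100100000100 → 0, fb=0
63: 1001000001000 → 1, fb=0
64: 0010000010000 → 0, fb=0
65: 0100000100000 → 0, fb=1
66: 1000001000001 → 1, fb=1
67: 0000010000011 → 0, fb=0
68: 0000100000110 → 0, fb=1
69: 0001000001101 → 0, fb=1
70: 0010000011011 → 0, fb=0
71: 0100000110110 → 0, fb=1
72: 1000001101101 → 1, fb=1
73: 0000011011011 → 0, fb=0

01110101000100110011010011111101101010011000100101110010001110010010000010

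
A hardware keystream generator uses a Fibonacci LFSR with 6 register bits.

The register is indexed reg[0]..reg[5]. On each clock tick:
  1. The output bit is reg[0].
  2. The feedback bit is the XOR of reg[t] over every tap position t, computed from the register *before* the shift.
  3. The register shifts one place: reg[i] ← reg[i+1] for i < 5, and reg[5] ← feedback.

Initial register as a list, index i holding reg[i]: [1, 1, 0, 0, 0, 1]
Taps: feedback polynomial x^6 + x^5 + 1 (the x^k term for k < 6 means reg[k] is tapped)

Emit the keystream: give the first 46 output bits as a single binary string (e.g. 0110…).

1100010111100101000110000100000111111010101100

step | reg (before) | out | fb
   0 | 110001 | 1 | 0
   1 | 100010 | 1 | 1
   2 | 000101 | 0 | 1
   3 | 001011 | 0 | 1
   4 | 010111 | 0 | 1
   5 | 101111 | 1 | 0
   6 | 011110 | 0 | 0
   7 | 111100 | 1 | 1
   8 | 111001 | 1 | 0
   9 | 110010 | 1 | 1
  10 | 100101 | 1 | 0
  11 | 001010 | 0 | 0
  12 | 010100 | 0 | 0
  13 | 101000 | 1 | 1
  14 | 010001 | 0 | 1
  15 | 100011 | 1 | 0
  16 | 000110 | 0 | 0
  17 | 001100 | 0 | 0
  18 | 011000 | 0 | 0
  19 | 110000 | 1 | 1
  20 | 100001 | 1 | 0
  21 | 000010 | 0 | 0
  22 | 000100 | 0 | 0
  23 | 001000 | 0 | 0
  24 | 010000 | 0 | 0
  25 | 100000 | 1 | 1
  26 | 000001 | 0 | 1
  27 | 000011 | 0 | 1
  28 | 000111 | 0 | 1
  29 | 001111 | 0 | 1
  30 | 011111 | 0 | 1
  31 | 111111 | 1 | 0
  32 | 111110 | 1 | 1
  33 | 111101 | 1 | 0
  34 | 111010 | 1 | 1
  35 | 110101 | 1 | 0
  36 | 101010 | 1 | 1
  37 | 010101 | 0 | 1
  38 | 101011 | 1 | 0
  39 | 010110 | 0 | 0
  40 | 101100 | 1 | 1
  41 | 011001 | 0 | 1
  42 | 110011 | 1 | 0
  43 | 100110 | 1 | 1
  44 | 001101 | 0 | 1
  45 | 011011 | 0 | 1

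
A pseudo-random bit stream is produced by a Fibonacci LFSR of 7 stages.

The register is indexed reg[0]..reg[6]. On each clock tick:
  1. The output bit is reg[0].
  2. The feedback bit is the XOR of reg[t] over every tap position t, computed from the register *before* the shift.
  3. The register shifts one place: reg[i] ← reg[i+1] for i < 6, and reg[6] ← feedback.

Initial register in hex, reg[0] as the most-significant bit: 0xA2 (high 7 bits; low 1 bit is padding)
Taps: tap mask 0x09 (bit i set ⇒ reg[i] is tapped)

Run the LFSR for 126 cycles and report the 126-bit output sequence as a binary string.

101000110111000111111100001110111100101100100100000010001001100010111010110110000011001101010011100111101101000010101011111010

tick  register→output (feedback)
  0  1010001→1 (1)
  1  0100011→0 (0)
  2  1000110→1 (1)
  3  0001101→0 (1)
  4  0011011→0 (1)
  5  0110111→0 (0)
  6  1101110→1 (0)
  7  1011100→1 (0)
  8  0111000→0 (1)
  9  1110001→1 (1)
 10  1100011→1 (1)
 11  1000111→1 (1)
 12  0001111→0 (1)
 13  0011111→0 (1)
 14  0111111→0 (1)
 15  1111111→1 (0)
 16  1111110→1 (0)
 17  1111100→1 (0)
 18  1111000→1 (0)
 19  1110000→1 (1)
 20  1100001→1 (1)
 21  1000011→1 (1)
 22  0000111→0 (0)
 23  0001110→0 (1)
 24  0011101→0 (1)
 25  0111011→0 (1)
 26  1110111→1 (1)
 27  1101111→1 (0)
 28  1011110→1 (0)
 29  0111100→0 (1)
 30  1111001→1 (0)
 31  1110010→1 (1)
 32  1100101→1 (1)
 33  1001011→1 (0)
 34  0010110→0 (0)
 35  0101100→0 (1)
 36  1011001→1 (0)
 37  0110010→0 (0)
 38  1100100→1 (1)
 39  1001001→1 (0)
 40  0010010→0 (0)
 41  0100100→0 (0)
 42  1001000→1 (0)
 43  0010000→0 (0)
 44  0100000→0 (0)
 45  1000000→1 (1)
 46  0000001→0 (0)
 47  0000010→0 (0)
 48  0000100→0 (0)
 49  0001000→0 (1)
 50  0010001→0 (0)
 51  0100010→0 (0)
 52  1000100→1 (1)
 53  0001001→0 (1)
 54  0010011→0 (0)
 55  0100110→0 (0)
 56  1001100→1 (0)
 57  0011000→0 (1)
 58  0110001→0 (0)
 59  1100010→1 (1)
 60  1000101→1 (1)
 61  0001011→0 (1)
 62  0010111→0 (0)
 63  0101110→0 (1)
 64  1011101→1 (0)
 65  0111010→0 (1)
 66  1110101→1 (1)
 67  1101011→1 (0)
 68  1010110→1 (1)
 69  0101101→0 (1)
 70  1011011→1 (0)
 71  0110110→0 (0)
 72  1101100→1 (0)
 73  1011000→1 (0)
 74  0110000→0 (0)
 75  1100000→1 (1)
 76  1000001→1 (1)
 77  0000011→0 (0)
 78  0000110→0 (0)
 79  0001100→0 (1)
 80  0011001→0 (1)
 81  0110011→0 (0)
 82  1100110→1 (1)
 83  1001101→1 (0)
 84  0011010→0 (1)
 85  0110101→0 (0)
 86  1101010→1 (0)
 87  1010100→1 (1)
 88  0101001→0 (1)
 89  1010011→1 (1)
 90  0100111→0 (0)
 91  1001110→1 (0)
 92  0011100→0 (1)
 93  0111001→0 (1)
 94  1110011→1 (1)
 95  1100111→1 (1)
 96  1001111→1 (0)
 97  0011110→0 (1)
 98  0111101→0 (1)
 99  1111011→1 (0)
100  1110110→1 (1)
101  1101101→1 (0)
102  1011010→1 (0)
103  0110100→0 (0)
104  1101000→1 (0)
105  1010000→1 (1)
106  0100001→0 (0)
107  1000010→1 (1)
108  0000101→0 (0)
109  0001010→0 (1)
110  0010101→0 (0)
111  0101010→0 (1)
112  1010101→1 (1)
113  0101011→0 (1)
114  1010111→1 (1)
115  0101111→0 (1)
116  1011111→1 (0)
117  0111110→0 (1)
118  1111101→1 (0)
119  1111010→1 (0)
120  1110100→1 (1)
121  1101001→1 (0)
122  1010010→1 (1)
123  0100101→0 (0)
124  1001010→1 (0)
125  0010100→0 (0)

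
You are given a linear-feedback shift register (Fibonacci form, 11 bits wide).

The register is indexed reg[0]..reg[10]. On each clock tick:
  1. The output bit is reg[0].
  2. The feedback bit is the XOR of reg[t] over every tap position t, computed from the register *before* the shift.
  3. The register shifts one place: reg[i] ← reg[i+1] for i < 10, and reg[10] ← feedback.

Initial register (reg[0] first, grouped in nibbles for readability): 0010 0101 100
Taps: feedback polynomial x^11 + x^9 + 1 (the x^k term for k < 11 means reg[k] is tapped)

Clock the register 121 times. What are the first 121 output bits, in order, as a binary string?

k : reg_k → out_k, fb_k
0: 00100101100 → 0, fb=0
1: 01001011000 → 0, fb=0
2: 10010110000 → 1, fb=1
3: 00101100001 → 0, fb=0
4: 01011000010 → 0, fb=1
5: 10110000101 → 1, fb=1
6: 01100001011 → 0, fb=1
7: 11000010111 → 1, fb=0
8: 10000101110 → 1, fb=0
9: 00001011100 → 0, fb=0
10: 00010111000 → 0, fb=0
11: 00101110000 → 0, fb=0
12: 01011100000 → 0, fb=0
13: 10111000000 → 1, fb=1
14: 01110000001 → 0, fb=0
15: 11100000010 → 1, fb=0
16: 11000000100 → 1, fb=1
17: 10000001001 → 1, fb=1
18: 00000010011 → 0, fb=1
19: 00000100111 → 0, fb=1
20: 00001001111 → 0, fb=1
21: 00010011111 → 0, fb=1
22: 00100111111 → 0, fb=1
23: 01001111111 → 0, fb=1
24: 10011111111 → 1, fb=0
25: 00111111110 → 0, fb=1
26: 01111111101 → 0, fb=0
27: 11111111010 → 1, fb=0
28: 11111110100 → 1, fb=1
29: 11111101001 → 1, fb=1
30: 11111010011 → 1, fb=0
31: 11110100110 → 1, fb=0
32: 11101001100 → 1, fb=1
33: 11010011001 → 1, fb=1
34: 10100110011 → 1, fb=0
35: 01001100110 → 0, fb=1
36: 10011001101 → 1, fb=1
37: 00110011011 → 0, fb=1
38: 01100110111 → 0, fb=1
39: 11001101111 → 1, fb=0
40: 10011011110 → 1, fb=0
41: 00110111100 → 0, fb=0
42: 01101111000 → 0, fb=0
43: 11011110000 → 1, fb=1
44: 10111100001 → 1, fb=1
45: 01111000011 → 0, fb=1
46: 11110000111 → 1, fb=0
47: 11100001110 → 1, fb=0
48: 11000011100 → 1, fb=1
49: 10000111001 → 1, fb=1
50: 00001110011 → 0, fb=1
51: 00011100111 → 0, fb=1
52: 00111001111 → 0, fb=1
53: 01110011111 → 0, fb=1
54: 11100111111 → 1, fb=0
55: 11001111110 → 1, fb=0
56: 10011111100 → 1, fb=1
57: 00111111001 → 0, fb=0
58: 01111110010 → 0, fb=1
59: 11111100101 → 1, fb=1
60: 11111001011 → 1, fb=0
61: 11110010110 → 1, fb=0
62: 11100101100 → 1, fb=1
63: 11001011001 → 1, fb=1
64: 10010110011 → 1, fb=0
65: 00101100110 → 0, fb=1
66: 01011001101 → 0, fb=0
67: 10110011010 → 1, fb=0
68: 01100110100 → 0, fb=0
69: 11001101000 → 1, fb=1
70: 10011010001 → 1, fb=1
71: 00110100011 → 0, fb=1
72: 01101000111 → 0, fb=1
73: 11010001111 → 1, fb=0
74: 10100011110 → 1, fb=0
75: 01000111100 → 0, fb=0
76: 10001111000 → 1, fb=1
77: 00011110001 → 0, fb=0
78: 00111100010 → 0, fb=1
79: 01111000101 → 0, fb=0
80: 11110001010 → 1, fb=0
81: 11100010100 → 1, fb=1
82: 11000101001 → 1, fb=1
83: 10001010011 → 1, fb=0
84: 00010100110 → 0, fb=1
85: 00101001101 → 0, fb=0
86: 01010011010 → 0, fb=1
87: 10100110101 → 1, fb=1
88: 01001101011 → 0, fb=1
89: 10011010111 → 1, fb=0
90: 00110101110 → 0, fb=1
91: 01101011101 → 0, fb=0
92: 11010111010 → 1, fb=0
93: 10101110100 → 1, fb=1
94: 01011101001 → 0, fb=0
95: 10111010010 → 1, fb=0
96: 01110100100 → 0, fb=0
97: 11101001000 → 1, fb=1
98: 11010010001 → 1, fb=1
99: 10100100011 → 1, fb=0
100: 01001000110 → 0, fb=1
101: 10010001101 → 1, fb=1
102: 00100011011 → 0, fb=1
103: 01000110111 → 0, fb=1
104: 10001101111 → 1, fb=0
105: 00011011110 → 0, fb=1
106: 00110111101 → 0, fb=0
107: 01101111010 → 0, fb=1
108: 11011110101 → 1, fb=1
109: 10111101011 → 1, fb=0
110: 01111010110 → 0, fb=1
111: 11110101101 → 1, fb=1
112: 11101011011 → 1, fb=0
113: 11010110110 → 1, fb=0
114: 10101101100 → 1, fb=1
115: 01011011001 → 0, fb=0
116: 10110110010 → 1, fb=0
117: 01101100100 → 0, fb=0
118: 11011001000 → 1, fb=1
119: 10110010001 → 1, fb=1
120: 01100100011 → 0, fb=1

0010010110000101110000001001111111101001100110111100001110011111100101100110100011110001010011010111010010001101111010110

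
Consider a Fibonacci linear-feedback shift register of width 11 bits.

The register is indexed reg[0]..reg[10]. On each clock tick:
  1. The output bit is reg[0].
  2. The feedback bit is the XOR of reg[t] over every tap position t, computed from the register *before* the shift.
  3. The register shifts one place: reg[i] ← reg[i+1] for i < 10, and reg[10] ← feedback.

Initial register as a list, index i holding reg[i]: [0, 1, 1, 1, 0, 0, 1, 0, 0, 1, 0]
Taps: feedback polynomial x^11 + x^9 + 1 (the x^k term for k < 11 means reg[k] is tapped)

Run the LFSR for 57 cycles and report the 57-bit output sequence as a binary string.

tick  register→output (feedback)
  0  01110010010→0 (1)
  1  11100100101→1 (1)
  2  11001001011→1 (0)
  3  10010010110→1 (0)
  4  00100101100→0 (0)
  5  01001011000→0 (0)
  6  10010110000→1 (1)
  7  00101100001→0 (0)
  8  01011000010→0 (1)
  9  10110000101→1 (1)
 10  01100001011→0 (1)
 11  11000010111→1 (0)
 12  10000101110→1 (0)
 13  00001011100→0 (0)
 14  00010111000→0 (0)
 15  00101110000→0 (0)
 16  01011100000→0 (0)
 17  10111000000→1 (1)
 18  01110000001→0 (0)
 19  11100000010→1 (0)
 20  11000000100→1 (1)
 21  10000001001→1 (1)
 22  00000010011→0 (1)
 23  00000100111→0 (1)
 24  00001001111→0 (1)
 25  00010011111→0 (1)
 26  00100111111→0 (1)
 27  01001111111→0 (1)
 28  10011111111→1 (0)
 29  00111111110→0 (1)
 30  01111111101→0 (0)
 31  11111111010→1 (0)
 32  11111110100→1 (1)
 33  11111101001→1 (1)
 34  11111010011→1 (0)
 35  11110100110→1 (0)
 36  11101001100→1 (1)
 37  11010011001→1 (1)
 38  10100110011→1 (0)
 39  01001100110→0 (1)
 40  10011001101→1 (1)
 41  00110011011→0 (1)
 42  01100110111→0 (1)
 43  11001101111→1 (0)
 44  10011011110→1 (0)
 45  00110111100→0 (0)
 46  01101111000→0 (0)
 47  11011110000→1 (1)
 48  10111100001→1 (1)
 49  01111000011→0 (1)
 50  11110000111→1 (0)
 51  11100001110→1 (0)
 52  11000011100→1 (1)
 53  10000111001→1 (1)
 54  00001110011→0 (1)
 55  00011100111→0 (1)
 56  00111001111→0 (1)

011100100101100001011100000010011111111010011001101111000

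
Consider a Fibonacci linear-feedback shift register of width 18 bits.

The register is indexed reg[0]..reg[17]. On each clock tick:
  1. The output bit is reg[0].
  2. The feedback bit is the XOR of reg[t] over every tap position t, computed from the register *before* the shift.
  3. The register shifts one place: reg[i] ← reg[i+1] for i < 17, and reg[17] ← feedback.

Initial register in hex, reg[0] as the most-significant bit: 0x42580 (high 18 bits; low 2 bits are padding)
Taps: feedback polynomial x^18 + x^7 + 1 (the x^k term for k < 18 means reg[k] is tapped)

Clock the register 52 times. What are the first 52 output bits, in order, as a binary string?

0100001001011000000110111001010101110100010010111101

step | reg (before) | out | fb
   0 | 010000100101100000 | 0 | 0
   1 | 100001001011000000 | 1 | 1
   2 | 000010010110000001 | 0 | 1
   3 | 000100101100000011 | 0 | 0
   4 | 001001011000000110 | 0 | 1
   5 | 010010110000001101 | 0 | 1
   6 | 100101100000011011 | 1 | 1
   7 | 001011000000110111 | 0 | 0
   8 | 010110000001101110 | 0 | 0
   9 | 101100000011011100 | 1 | 1
  10 | 011000000110111001 | 0 | 0
  11 | 110000001101110010 | 1 | 1
  12 | 100000011011100101 | 1 | 0
  13 | 000000110111001010 | 0 | 1
  14 | 000001101110010101 | 0 | 0
  15 | 000011011100101010 | 0 | 1
  16 | 000110111001010101 | 0 | 1
  17 | 001101110010101011 | 0 | 1
  18 | 011011100101010111 | 0 | 0
  19 | 110111001010101110 | 1 | 1
  20 | 101110010101011101 | 1 | 0
  21 | 011100101010111010 | 0 | 0
  22 | 111001010101110100 | 1 | 0
  23 | 110010101011101000 | 1 | 1
  24 | 100101010111010001 | 1 | 0
  25 | 001010101110100010 | 0 | 0
  26 | 010101011101000100 | 0 | 1
  27 | 101010111010001001 | 1 | 0
  28 | 010101110100010010 | 0 | 1
  29 | 101011101000100101 | 1 | 1
  30 | 010111010001001011 | 0 | 1
  31 | 101110100010010111 | 1 | 1
  32 | 011101000100101111 | 0 | 0
  33 | 111010001001011110 | 1 | 1
  34 | 110100010010111101 | 1 | 0
  35 | 101000100101111010 | 1 | 1
  36 | 010001001011110101 | 0 | 0
  37 | 100010010111101010 | 1 | 0
  38 | 000100101111010100 | 0 | 0
  39 | 001001011110101000 | 0 | 1
  40 | 010010111101010001 | 0 | 1
  41 | 100101111010100011 | 1 | 0
  42 | 001011110101000110 | 0 | 1
  43 | 010111101010001101 | 0 | 0
  44 | 101111010100011010 | 1 | 0
  45 | 011110101000110100 | 0 | 0
  46 | 111101010001101000 | 1 | 0
  47 | 111010100011010000 | 1 | 1
  48 | 110101000110100001 | 1 | 1
  49 | 101010001101000011 | 1 | 1
  50 | 010100011010000111 | 0 | 1
  51 | 101000110100001111 | 1 | 0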